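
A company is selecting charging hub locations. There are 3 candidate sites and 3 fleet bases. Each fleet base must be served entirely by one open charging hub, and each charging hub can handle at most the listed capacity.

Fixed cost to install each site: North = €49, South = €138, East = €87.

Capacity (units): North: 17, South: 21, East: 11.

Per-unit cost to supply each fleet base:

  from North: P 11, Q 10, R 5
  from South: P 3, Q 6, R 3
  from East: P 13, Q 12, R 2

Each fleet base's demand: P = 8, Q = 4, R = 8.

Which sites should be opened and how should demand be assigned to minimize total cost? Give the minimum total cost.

Open {South}: P→South 3·8=24, Q→South 6·4=24, R→South 3·8=24.
Loads: South carries 20/21. Service 72; fixed 138; total 210.
Next best feasible plan costs 259.

Minimum total cost: 210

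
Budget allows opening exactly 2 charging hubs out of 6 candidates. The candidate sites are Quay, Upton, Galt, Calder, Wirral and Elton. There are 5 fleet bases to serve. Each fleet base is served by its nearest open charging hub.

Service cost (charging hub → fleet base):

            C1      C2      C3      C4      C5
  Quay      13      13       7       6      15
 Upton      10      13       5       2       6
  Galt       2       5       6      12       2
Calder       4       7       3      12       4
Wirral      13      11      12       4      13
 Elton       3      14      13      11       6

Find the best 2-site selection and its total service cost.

With exactly 2 open, each fleet base uses its cheapest among the chosen.
{Upton, Galt}: C1→Galt 2, C2→Galt 5, C3→Upton 5, C4→Upton 2, C5→Galt 2. Service cost 16.
{Galt, Wirral}: service cost 19
{Upton, Calder}: service cost 20
Among all 15 size-2 choices, {Upton, Galt} is lowest.

Choose Upton and Galt; total service cost 16.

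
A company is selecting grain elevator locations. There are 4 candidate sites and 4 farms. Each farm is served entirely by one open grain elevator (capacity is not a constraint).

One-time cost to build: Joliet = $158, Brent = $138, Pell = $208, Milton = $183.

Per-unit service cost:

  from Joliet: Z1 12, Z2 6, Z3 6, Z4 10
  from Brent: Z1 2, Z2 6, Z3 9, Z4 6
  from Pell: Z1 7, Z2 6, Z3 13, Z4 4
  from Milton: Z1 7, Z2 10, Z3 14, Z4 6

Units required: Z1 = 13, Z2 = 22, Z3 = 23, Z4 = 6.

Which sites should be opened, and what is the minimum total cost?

Open Brent only; minimum total cost 539.

For any fixed open set, each farm goes to its cheapest open site; total = fixed + service.
{Brent}: Z1→Brent 2·13=26, Z2→Brent 6·22=132, Z3→Brent 9·23=207, Z4→Brent 6·6=36. Service 401; fixed 138; total 539.
{Joliet, Brent}: service 332 + fixed 296 = 628
{Joliet}: Z1→Joliet 12·13=156, Z2→Joliet 6·22=132, Z3→Joliet 6·23=138, Z4→Joliet 10·6=60. Service 486; fixed 158; total 644.
{Joliet, Brent, Pell, Milton}: Z1→Brent 2·13=26, Z2→Joliet 6·22=132, Z3→Joliet 6·23=138, Z4→Pell 4·6=24. Service 320; fixed 687; total 1007.
No other subset beats 539.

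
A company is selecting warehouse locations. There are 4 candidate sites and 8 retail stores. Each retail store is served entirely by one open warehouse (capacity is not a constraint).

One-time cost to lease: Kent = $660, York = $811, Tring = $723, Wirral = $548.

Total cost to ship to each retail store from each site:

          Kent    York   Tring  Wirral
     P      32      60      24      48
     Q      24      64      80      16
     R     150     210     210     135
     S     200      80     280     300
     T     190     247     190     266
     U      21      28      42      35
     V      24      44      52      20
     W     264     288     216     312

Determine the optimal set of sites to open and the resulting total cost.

Open Kent only; minimum total cost 1565.

For any fixed open set, each retail store goes to its cheapest open site; total = fixed + service.
{Kent}: P→Kent 32, Q→Kent 24, R→Kent 150, S→Kent 200, T→Kent 190, U→Kent 21, V→Kent 24, W→Kent 264. Service 905; fixed 660; total 1565.
{Wirral}: P→Wirral 48, Q→Wirral 16, R→Wirral 135, S→Wirral 300, T→Wirral 266, U→Wirral 35, V→Wirral 20, W→Wirral 312. Service 1132; fixed 548; total 1680.
{Tring}: service 1094 + fixed 723 = 1817
{Kent, York, Tring, Wirral}: service 702 + fixed 2742 = 3444
No other subset beats 1565.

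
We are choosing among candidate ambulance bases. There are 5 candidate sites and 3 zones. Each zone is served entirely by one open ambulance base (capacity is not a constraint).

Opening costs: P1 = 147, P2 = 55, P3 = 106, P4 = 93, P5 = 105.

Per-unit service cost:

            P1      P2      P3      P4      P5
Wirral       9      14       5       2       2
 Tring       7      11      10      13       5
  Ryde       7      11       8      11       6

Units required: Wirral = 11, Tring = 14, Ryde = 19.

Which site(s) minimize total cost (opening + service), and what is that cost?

For any fixed open set, each zone goes to its cheapest open site; total = fixed + service.
{P5}: Wirral→P5 2·11=22, Tring→P5 5·14=70, Ryde→P5 6·19=114. Service 206; fixed 105; total 311.
{P2, P5}: service 206 + fixed 160 = 366
{P4, P5}: Wirral→P4 2·11=22, Tring→P5 5·14=70, Ryde→P5 6·19=114. Service 206; fixed 198; total 404.
{P1, P2, P3, P4, P5}: Wirral→P4 2·11=22, Tring→P5 5·14=70, Ryde→P5 6·19=114. Service 206; fixed 506; total 712.
No other subset beats 311.

Open P5 only; minimum total cost 311.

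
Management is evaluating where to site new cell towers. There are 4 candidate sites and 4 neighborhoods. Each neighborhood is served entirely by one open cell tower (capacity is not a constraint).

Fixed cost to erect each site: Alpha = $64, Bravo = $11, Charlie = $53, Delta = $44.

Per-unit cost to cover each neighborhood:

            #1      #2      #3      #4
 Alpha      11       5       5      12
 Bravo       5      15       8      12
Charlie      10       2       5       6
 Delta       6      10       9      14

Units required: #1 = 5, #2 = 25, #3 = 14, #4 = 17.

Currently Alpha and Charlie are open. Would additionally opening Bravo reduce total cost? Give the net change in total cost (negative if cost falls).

Current service cost with {Alpha, Charlie}: 272.
Adding Bravo: each neighborhood re-picks its cheapest; new service cost 247, saving 25.
Extra fixed cost: 11. Net change = 11 − 25 = -14.
(Totals: 389 → 375.)

Yes — net change −14 (cost falls by 14).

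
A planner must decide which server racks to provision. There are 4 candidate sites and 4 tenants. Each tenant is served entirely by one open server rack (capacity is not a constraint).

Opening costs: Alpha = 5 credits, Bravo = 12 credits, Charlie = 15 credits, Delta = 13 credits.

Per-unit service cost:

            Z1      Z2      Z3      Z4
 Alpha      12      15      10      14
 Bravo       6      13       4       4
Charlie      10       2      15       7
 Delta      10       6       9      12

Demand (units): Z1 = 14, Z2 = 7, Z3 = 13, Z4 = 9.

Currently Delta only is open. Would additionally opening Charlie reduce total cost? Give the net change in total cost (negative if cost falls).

Yes — net change −58 (cost falls by 58).

Current service cost with {Delta}: 407.
Adding Charlie: each tenant re-picks its cheapest; new service cost 334, saving 73.
Extra fixed cost: 15. Net change = 15 − 73 = -58.
(Totals: 420 → 362.)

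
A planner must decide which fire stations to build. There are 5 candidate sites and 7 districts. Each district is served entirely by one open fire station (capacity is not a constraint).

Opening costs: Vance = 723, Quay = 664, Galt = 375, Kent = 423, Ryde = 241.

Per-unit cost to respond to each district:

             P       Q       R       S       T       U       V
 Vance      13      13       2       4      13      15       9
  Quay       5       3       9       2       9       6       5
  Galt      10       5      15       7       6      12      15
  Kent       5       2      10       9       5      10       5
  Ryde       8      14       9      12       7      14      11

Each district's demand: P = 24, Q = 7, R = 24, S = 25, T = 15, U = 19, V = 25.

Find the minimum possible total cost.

For any fixed open set, each district goes to its cheapest open site; total = fixed + service.
{Kent}: P→Kent 5·24=120, Q→Kent 2·7=14, R→Kent 10·24=240, S→Kent 9·25=225, T→Kent 5·15=75, U→Kent 10·19=190, V→Kent 5·25=125. Service 989; fixed 423; total 1412.
{Quay}: service 781 + fixed 664 = 1445
{Kent, Ryde}: P→Kent 5·24=120, Q→Kent 2·7=14, R→Ryde 9·24=216, S→Kent 9·25=225, T→Kent 5·15=75, U→Kent 10·19=190, V→Kent 5·25=125. Service 965; fixed 664; total 1629.
{Vance, Quay, Galt, Kent, Ryde}: service 546 + fixed 2426 = 2972
No other subset beats 1412.

Minimum total cost: 1412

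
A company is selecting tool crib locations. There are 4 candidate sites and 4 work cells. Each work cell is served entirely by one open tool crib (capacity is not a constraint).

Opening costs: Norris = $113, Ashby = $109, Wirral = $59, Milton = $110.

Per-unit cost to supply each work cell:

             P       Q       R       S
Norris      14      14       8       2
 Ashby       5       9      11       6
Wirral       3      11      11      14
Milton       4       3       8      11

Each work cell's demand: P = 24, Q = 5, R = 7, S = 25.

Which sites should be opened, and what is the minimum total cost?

Open Norris and Wirral; minimum total cost 405.

For any fixed open set, each work cell goes to its cheapest open site; total = fixed + service.
{Norris, Wirral}: P→Wirral 3·24=72, Q→Wirral 11·5=55, R→Norris 8·7=56, S→Norris 2·25=50. Service 233; fixed 172; total 405.
{Norris, Milton}: service 217 + fixed 223 = 440
{Norris, Wirral, Milton}: P→Wirral 3·24=72, Q→Milton 3·5=15, R→Norris 8·7=56, S→Norris 2·25=50. Service 193; fixed 282; total 475.
{Norris, Ashby, Wirral, Milton}: service 193 + fixed 391 = 584
(All 15 nonempty subsets were checked; Norris and Wirral is lowest.)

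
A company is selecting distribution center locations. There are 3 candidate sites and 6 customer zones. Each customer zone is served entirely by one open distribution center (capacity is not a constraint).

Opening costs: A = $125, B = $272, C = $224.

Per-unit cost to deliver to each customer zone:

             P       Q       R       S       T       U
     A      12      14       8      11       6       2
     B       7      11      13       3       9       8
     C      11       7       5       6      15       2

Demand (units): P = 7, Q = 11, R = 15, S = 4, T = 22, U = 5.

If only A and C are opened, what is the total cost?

Each customer zone is assigned to its cheapest site among the open ones.
{A, C}: P→C 11·7=77, Q→C 7·11=77, R→C 5·15=75, S→C 6·4=24, T→A 6·22=132, U→A 2·5=10. Service 395; fixed 349; total 744.

Total cost: 744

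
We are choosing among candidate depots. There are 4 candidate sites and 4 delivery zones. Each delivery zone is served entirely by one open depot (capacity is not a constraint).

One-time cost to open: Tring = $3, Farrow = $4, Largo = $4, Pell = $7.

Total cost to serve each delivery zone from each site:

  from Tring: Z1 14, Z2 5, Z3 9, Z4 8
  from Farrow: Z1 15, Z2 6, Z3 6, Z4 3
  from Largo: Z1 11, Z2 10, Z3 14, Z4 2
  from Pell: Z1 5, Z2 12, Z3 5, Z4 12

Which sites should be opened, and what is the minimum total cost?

For any fixed open set, each delivery zone goes to its cheapest open site; total = fixed + service.
{Farrow, Pell}: Z1→Pell 5, Z2→Farrow 6, Z3→Pell 5, Z4→Farrow 3. Service 19; fixed 11; total 30.
{Tring, Largo, Pell}: service 17 + fixed 14 = 31
{Tring, Farrow, Pell}: service 18 + fixed 14 = 32
{Tring, Farrow, Largo, Pell}: Z1→Pell 5, Z2→Tring 5, Z3→Pell 5, Z4→Largo 2. Service 17; fixed 18; total 35.
No other subset beats 30.

Open Farrow and Pell; minimum total cost 30.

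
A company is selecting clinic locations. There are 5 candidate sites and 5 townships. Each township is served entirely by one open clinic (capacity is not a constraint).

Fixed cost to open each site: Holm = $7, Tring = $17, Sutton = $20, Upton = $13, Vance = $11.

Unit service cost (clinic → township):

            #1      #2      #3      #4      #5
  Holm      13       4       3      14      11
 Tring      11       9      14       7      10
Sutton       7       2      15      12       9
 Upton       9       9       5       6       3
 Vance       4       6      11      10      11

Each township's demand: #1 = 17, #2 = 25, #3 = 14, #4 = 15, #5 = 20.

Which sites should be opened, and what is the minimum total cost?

For any fixed open set, each township goes to its cheapest open site; total = fixed + service.
{Holm, Sutton, Upton, Vance}: #1→Vance 4·17=68, #2→Sutton 2·25=50, #3→Holm 3·14=42, #4→Upton 6·15=90, #5→Upton 3·20=60. Service 310; fixed 51; total 361.
{Holm, Tring, Sutton, Upton, Vance}: service 310 + fixed 68 = 378
{Sutton, Upton, Vance}: service 338 + fixed 44 = 382
{Holm}: #1→Holm 13·17=221, #2→Holm 4·25=100, #3→Holm 3·14=42, #4→Holm 14·15=210, #5→Holm 11·20=220. Service 793; fixed 7; total 800.
No other subset beats 361.

Open Holm, Sutton, Upton and Vance; minimum total cost 361.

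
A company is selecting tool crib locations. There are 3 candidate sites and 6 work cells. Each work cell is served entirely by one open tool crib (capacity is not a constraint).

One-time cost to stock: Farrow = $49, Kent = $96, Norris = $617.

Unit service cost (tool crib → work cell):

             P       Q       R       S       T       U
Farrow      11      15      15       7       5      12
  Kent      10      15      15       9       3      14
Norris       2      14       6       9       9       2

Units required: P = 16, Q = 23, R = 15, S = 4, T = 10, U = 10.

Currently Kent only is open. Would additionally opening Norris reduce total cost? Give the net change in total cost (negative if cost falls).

Current service cost with {Kent}: 936.
Adding Norris: each work cell re-picks its cheapest; new service cost 530, saving 406.
Extra fixed cost: 617. Net change = 617 − 406 = 211.
(Totals: 1032 → 1243.)

No — net change +211 (cost rises by 211).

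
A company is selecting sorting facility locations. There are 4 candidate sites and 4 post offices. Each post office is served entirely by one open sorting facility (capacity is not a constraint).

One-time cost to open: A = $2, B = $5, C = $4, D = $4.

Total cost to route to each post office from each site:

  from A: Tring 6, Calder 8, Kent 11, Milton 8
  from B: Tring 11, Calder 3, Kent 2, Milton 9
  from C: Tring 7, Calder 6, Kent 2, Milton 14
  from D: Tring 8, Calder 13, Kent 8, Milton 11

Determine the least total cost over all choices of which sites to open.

For any fixed open set, each post office goes to its cheapest open site; total = fixed + service.
{A, B}: Tring→A 6, Calder→B 3, Kent→B 2, Milton→A 8. Service 19; fixed 7; total 26.
{A, C}: service 22 + fixed 6 = 28
{A, B, C}: service 19 + fixed 11 = 30
{A, B, C, D}: service 19 + fixed 15 = 34
No other subset beats 26.

Minimum total cost: 26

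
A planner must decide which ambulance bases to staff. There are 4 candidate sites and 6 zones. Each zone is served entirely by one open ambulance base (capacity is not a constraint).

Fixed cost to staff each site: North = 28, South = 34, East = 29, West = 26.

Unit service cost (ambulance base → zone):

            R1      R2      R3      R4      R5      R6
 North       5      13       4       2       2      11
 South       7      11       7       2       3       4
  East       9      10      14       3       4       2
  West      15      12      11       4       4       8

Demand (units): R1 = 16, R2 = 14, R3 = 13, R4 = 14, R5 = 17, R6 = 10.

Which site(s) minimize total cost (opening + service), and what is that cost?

For any fixed open set, each zone goes to its cheapest open site; total = fixed + service.
{North, East}: R1→North 5·16=80, R2→East 10·14=140, R3→North 4·13=52, R4→North 2·14=28, R5→North 2·17=34, R6→East 2·10=20. Service 354; fixed 57; total 411.
{North, East, West}: R1→North 5·16=80, R2→East 10·14=140, R3→North 4·13=52, R4→North 2·14=28, R5→North 2·17=34, R6→East 2·10=20. Service 354; fixed 83; total 437.
{North, South, East}: R1→North 5·16=80, R2→East 10·14=140, R3→North 4·13=52, R4→North 2·14=28, R5→North 2·17=34, R6→East 2·10=20. Service 354; fixed 91; total 445.
{North, South, East, West}: R1→North 5·16=80, R2→East 10·14=140, R3→North 4·13=52, R4→North 2·14=28, R5→North 2·17=34, R6→East 2·10=20. Service 354; fixed 117; total 471.
No other subset beats 411.

Open North and East; minimum total cost 411.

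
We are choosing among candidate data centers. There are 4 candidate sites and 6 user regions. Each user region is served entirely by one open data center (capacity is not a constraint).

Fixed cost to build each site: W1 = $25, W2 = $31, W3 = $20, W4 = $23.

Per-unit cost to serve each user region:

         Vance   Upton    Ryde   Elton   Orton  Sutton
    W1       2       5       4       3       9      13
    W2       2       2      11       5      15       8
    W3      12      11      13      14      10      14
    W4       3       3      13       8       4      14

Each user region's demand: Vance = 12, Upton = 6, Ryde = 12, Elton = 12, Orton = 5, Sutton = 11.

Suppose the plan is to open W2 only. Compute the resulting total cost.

Each user region is assigned to its cheapest site among the open ones.
{W2}: Vance→W2 2·12=24, Upton→W2 2·6=12, Ryde→W2 11·12=132, Elton→W2 5·12=60, Orton→W2 15·5=75, Sutton→W2 8·11=88. Service 391; fixed 31; total 422.

Total cost: 422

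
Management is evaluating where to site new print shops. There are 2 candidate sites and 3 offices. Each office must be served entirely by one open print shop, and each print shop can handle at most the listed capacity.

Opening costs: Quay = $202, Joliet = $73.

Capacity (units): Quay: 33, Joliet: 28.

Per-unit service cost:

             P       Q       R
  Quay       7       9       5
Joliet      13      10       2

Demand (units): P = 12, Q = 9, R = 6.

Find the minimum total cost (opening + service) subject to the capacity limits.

Minimum total cost: 331

Open {Joliet}: P→Joliet 13·12=156, Q→Joliet 10·9=90, R→Joliet 2·6=12.
Loads: Joliet carries 27/28. Service 258; fixed 73; total 331.
Next best feasible plan costs 397.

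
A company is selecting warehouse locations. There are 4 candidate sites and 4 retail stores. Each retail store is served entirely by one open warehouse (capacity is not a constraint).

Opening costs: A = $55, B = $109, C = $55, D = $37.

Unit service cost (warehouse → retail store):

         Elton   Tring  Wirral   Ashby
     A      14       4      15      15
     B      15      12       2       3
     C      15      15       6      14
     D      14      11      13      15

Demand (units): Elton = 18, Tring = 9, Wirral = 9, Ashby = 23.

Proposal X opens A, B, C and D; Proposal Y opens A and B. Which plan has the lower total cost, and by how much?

Proposal Y is cheaper by 92.

Proposal X: {A, B, C, D}: Elton→A 14·18=252, Tring→A 4·9=36, Wirral→B 2·9=18, Ashby→B 3·23=69. Service 375; fixed 256; total 631.
Proposal Y: {A, B}: Elton→A 14·18=252, Tring→A 4·9=36, Wirral→B 2·9=18, Ashby→B 3·23=69. Service 375; fixed 164; total 539.
Difference: |631 − 539| = 92.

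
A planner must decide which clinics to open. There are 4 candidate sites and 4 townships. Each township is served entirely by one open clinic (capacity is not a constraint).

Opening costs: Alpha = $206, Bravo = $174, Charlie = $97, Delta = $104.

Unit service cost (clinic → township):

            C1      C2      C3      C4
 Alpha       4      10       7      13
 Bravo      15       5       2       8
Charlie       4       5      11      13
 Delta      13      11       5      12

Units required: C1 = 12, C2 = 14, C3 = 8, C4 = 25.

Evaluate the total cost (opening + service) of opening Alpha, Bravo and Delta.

Each township is assigned to its cheapest site among the open ones.
{Alpha, Bravo, Delta}: C1→Alpha 4·12=48, C2→Bravo 5·14=70, C3→Bravo 2·8=16, C4→Bravo 8·25=200. Service 334; fixed 484; total 818.

Total cost: 818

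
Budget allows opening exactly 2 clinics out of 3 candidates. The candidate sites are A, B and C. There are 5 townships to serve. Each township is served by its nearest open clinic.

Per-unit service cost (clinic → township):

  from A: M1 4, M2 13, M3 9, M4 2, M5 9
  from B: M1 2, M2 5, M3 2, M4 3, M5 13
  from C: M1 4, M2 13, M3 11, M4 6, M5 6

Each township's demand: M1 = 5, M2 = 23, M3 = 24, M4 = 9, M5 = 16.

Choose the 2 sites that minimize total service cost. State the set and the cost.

Choose B and C; total service cost 296.

With exactly 2 open, each township uses its cheapest among the chosen.
{B, C}: M1→B 2·5=10, M2→B 5·23=115, M3→B 2·24=48, M4→B 3·9=27, M5→C 6·16=96. Service cost 296.
{A, B}: service cost 335
{A, C}: service cost 649
Among all 3 size-2 choices, {B, C} is lowest.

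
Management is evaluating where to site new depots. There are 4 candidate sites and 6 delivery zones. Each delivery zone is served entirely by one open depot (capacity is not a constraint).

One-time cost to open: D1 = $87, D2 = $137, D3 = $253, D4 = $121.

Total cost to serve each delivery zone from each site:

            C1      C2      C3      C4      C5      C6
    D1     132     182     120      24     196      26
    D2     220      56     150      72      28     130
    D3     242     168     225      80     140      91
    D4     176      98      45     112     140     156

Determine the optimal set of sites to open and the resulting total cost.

Open D1 and D2; minimum total cost 610.

For any fixed open set, each delivery zone goes to its cheapest open site; total = fixed + service.
{D1, D2}: C1→D1 132, C2→D2 56, C3→D1 120, C4→D1 24, C5→D2 28, C6→D1 26. Service 386; fixed 224; total 610.
{D1, D2, D4}: service 311 + fixed 345 = 656
{D1, D4}: service 465 + fixed 208 = 673
{D1, D2, D3, D4}: service 311 + fixed 598 = 909
No other subset beats 610.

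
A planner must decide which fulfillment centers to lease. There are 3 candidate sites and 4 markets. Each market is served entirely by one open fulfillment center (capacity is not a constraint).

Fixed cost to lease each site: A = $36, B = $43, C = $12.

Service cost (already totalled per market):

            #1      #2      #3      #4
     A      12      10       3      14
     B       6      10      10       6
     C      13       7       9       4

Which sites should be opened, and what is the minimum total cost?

Open C only; minimum total cost 45.

For any fixed open set, each market goes to its cheapest open site; total = fixed + service.
{C}: #1→C 13, #2→C 7, #3→C 9, #4→C 4. Service 33; fixed 12; total 45.
{A, C}: #1→A 12, #2→C 7, #3→A 3, #4→C 4. Service 26; fixed 48; total 74.
{A}: service 39 + fixed 36 = 75
{A, B, C}: #1→B 6, #2→C 7, #3→A 3, #4→C 4. Service 20; fixed 91; total 111.
No other subset beats 45.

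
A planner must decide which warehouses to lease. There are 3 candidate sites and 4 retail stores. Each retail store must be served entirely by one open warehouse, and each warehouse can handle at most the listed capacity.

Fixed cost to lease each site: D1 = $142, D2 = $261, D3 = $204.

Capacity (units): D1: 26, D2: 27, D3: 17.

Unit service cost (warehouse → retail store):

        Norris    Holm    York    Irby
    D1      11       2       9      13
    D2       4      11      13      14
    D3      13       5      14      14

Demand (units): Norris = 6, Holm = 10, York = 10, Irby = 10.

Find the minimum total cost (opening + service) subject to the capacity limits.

Minimum total cost: 662

Open {D1, D3}: Norris→D1 11·6=66, Holm→D1 2·10=20, York→D1 9·10=90, Irby→D3 14·10=140.
Loads: D1 carries 26/26, D3 carries 10/17. Service 316; fixed 346; total 662.
Next best feasible plan costs 674.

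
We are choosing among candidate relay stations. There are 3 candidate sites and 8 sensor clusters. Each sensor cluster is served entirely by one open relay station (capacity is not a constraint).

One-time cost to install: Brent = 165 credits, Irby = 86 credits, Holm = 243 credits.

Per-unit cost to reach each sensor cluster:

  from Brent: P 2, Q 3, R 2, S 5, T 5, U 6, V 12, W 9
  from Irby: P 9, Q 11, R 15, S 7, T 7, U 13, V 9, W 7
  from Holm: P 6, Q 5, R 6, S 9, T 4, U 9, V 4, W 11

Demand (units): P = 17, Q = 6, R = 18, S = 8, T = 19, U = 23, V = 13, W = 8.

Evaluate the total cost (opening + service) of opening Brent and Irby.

Total cost: 785

Each sensor cluster is assigned to its cheapest site among the open ones.
{Brent, Irby}: P→Brent 2·17=34, Q→Brent 3·6=18, R→Brent 2·18=36, S→Brent 5·8=40, T→Brent 5·19=95, U→Brent 6·23=138, V→Irby 9·13=117, W→Irby 7·8=56. Service 534; fixed 251; total 785.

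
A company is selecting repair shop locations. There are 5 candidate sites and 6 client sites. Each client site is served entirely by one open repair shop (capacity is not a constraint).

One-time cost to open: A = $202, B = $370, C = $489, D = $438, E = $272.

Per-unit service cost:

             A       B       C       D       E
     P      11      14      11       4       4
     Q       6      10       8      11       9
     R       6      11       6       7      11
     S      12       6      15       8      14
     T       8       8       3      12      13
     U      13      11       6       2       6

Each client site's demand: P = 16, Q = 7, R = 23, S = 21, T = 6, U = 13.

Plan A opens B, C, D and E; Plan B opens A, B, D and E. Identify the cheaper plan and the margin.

Plan A: {B, C, D, E}: P→D 4·16=64, Q→C 8·7=56, R→C 6·23=138, S→B 6·21=126, T→C 3·6=18, U→D 2·13=26. Service 428; fixed 1569; total 1997.
Plan B: {A, B, D, E}: P→D 4·16=64, Q→A 6·7=42, R→A 6·23=138, S→B 6·21=126, T→A 8·6=48, U→D 2·13=26. Service 444; fixed 1282; total 1726.
Difference: |1997 − 1726| = 271.

Plan B is cheaper by 271.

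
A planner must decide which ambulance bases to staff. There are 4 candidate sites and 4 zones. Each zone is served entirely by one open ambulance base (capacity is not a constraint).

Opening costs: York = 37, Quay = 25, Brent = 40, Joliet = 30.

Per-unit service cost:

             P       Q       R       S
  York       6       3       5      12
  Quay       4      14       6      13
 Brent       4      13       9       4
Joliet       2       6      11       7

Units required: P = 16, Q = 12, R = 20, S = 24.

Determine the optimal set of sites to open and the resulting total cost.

For any fixed open set, each zone goes to its cheapest open site; total = fixed + service.
{York, Brent, Joliet}: P→Joliet 2·16=32, Q→York 3·12=36, R→York 5·20=100, S→Brent 4·24=96. Service 264; fixed 107; total 371.
{York, Brent}: service 296 + fixed 77 = 373
{York, Quay, Brent, Joliet}: service 264 + fixed 132 = 396
{Quay}: P→Quay 4·16=64, Q→Quay 14·12=168, R→Quay 6·20=120, S→Quay 13·24=312. Service 664; fixed 25; total 689.
(All 15 nonempty subsets were checked; York, Brent and Joliet is lowest.)

Open York, Brent and Joliet; minimum total cost 371.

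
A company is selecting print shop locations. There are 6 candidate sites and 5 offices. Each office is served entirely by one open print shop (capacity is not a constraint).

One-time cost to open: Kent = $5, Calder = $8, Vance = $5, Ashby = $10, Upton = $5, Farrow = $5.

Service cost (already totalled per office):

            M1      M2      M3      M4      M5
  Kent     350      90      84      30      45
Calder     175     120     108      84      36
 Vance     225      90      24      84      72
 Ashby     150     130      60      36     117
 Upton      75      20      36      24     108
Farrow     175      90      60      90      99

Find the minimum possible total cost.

For any fixed open set, each office goes to its cheapest open site; total = fixed + service.
{Calder, Vance, Upton}: M1→Upton 75, M2→Upton 20, M3→Vance 24, M4→Upton 24, M5→Calder 36. Service 179; fixed 18; total 197.
{Kent, Calder, Vance, Upton}: M1→Upton 75, M2→Upton 20, M3→Vance 24, M4→Upton 24, M5→Calder 36. Service 179; fixed 23; total 202.
{Calder, Vance, Upton, Farrow}: M1→Upton 75, M2→Upton 20, M3→Vance 24, M4→Upton 24, M5→Calder 36. Service 179; fixed 23; total 202.
{Kent, Calder, Vance, Ashby, Upton, Farrow}: M1→Upton 75, M2→Upton 20, M3→Vance 24, M4→Upton 24, M5→Calder 36. Service 179; fixed 38; total 217.
No other subset beats 197.

Minimum total cost: 197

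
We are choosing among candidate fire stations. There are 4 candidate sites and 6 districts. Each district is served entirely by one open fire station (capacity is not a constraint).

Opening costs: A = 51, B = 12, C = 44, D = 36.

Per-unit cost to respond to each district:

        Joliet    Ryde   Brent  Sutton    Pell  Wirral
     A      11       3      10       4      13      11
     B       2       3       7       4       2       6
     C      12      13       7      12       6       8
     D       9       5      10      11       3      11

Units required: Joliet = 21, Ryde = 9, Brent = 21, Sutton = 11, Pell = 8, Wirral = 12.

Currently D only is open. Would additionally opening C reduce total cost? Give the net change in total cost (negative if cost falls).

Yes — net change −55 (cost falls by 55).

Current service cost with {D}: 721.
Adding C: each district re-picks its cheapest; new service cost 622, saving 99.
Extra fixed cost: 44. Net change = 44 − 99 = -55.
(Totals: 757 → 702.)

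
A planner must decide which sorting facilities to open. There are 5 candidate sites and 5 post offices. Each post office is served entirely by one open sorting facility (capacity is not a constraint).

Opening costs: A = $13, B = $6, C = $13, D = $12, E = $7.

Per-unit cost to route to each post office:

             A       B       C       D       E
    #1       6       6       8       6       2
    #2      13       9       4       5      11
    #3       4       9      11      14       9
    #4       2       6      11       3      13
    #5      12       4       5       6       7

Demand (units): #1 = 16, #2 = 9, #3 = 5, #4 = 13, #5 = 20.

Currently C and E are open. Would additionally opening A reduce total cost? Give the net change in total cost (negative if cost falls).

Current service cost with {C, E}: 356.
Adding A: each post office re-picks its cheapest; new service cost 214, saving 142.
Extra fixed cost: 13. Net change = 13 − 142 = -129.
(Totals: 376 → 247.)

Yes — net change −129 (cost falls by 129).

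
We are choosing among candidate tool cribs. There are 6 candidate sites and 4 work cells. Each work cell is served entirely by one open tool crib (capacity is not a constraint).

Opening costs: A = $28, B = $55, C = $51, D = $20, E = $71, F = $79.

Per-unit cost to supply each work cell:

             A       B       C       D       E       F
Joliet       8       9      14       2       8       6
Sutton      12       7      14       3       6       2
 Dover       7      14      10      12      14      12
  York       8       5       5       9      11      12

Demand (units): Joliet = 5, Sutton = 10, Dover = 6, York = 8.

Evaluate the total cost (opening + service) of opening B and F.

Total cost: 296

Each work cell is assigned to its cheapest site among the open ones.
{B, F}: Joliet→F 6·5=30, Sutton→F 2·10=20, Dover→F 12·6=72, York→B 5·8=40. Service 162; fixed 134; total 296.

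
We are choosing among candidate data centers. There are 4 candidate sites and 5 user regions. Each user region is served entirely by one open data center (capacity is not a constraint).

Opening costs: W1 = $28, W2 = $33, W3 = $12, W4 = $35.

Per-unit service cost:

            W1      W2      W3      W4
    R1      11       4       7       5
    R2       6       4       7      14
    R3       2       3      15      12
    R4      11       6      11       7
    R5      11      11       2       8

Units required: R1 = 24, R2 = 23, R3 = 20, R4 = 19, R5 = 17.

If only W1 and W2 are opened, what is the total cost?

Each user region is assigned to its cheapest site among the open ones.
{W1, W2}: R1→W2 4·24=96, R2→W2 4·23=92, R3→W1 2·20=40, R4→W2 6·19=114, R5→W1 11·17=187. Service 529; fixed 61; total 590.

Total cost: 590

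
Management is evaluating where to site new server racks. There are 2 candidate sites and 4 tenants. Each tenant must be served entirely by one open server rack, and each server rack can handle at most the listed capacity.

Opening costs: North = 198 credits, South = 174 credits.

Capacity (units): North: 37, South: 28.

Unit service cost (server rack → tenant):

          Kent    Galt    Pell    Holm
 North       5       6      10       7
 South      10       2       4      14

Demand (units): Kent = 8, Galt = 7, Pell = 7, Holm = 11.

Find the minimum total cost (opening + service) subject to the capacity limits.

Open {North}: Kent→North 5·8=40, Galt→North 6·7=42, Pell→North 10·7=70, Holm→North 7·11=77.
Loads: North carries 33/37. Service 229; fixed 198; total 427.
Next best feasible plan costs 531.

Minimum total cost: 427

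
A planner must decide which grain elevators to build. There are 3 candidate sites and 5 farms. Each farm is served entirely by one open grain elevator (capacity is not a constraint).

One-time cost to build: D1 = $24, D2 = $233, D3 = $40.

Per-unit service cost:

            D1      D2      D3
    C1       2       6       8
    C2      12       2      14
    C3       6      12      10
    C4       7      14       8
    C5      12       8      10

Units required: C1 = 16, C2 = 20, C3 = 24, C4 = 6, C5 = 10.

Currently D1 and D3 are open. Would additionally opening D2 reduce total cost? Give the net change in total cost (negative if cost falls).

No — net change +13 (cost rises by 13).

Current service cost with {D1, D3}: 558.
Adding D2: each farm re-picks its cheapest; new service cost 338, saving 220.
Extra fixed cost: 233. Net change = 233 − 220 = 13.
(Totals: 622 → 635.)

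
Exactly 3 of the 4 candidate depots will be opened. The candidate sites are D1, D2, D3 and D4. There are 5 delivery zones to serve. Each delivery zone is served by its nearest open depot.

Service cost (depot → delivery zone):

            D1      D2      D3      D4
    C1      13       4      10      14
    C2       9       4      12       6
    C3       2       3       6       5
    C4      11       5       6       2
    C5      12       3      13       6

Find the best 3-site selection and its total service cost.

With exactly 3 open, each delivery zone uses its cheapest among the chosen.
{D1, D2, D4}: C1→D2 4, C2→D2 4, C3→D1 2, C4→D4 2, C5→D2 3. Service cost 15.
{D2, D3, D4}: service cost 16
{D1, D2, D3}: service cost 18
Among all 4 size-3 choices, {D1, D2, D4} is lowest.

Choose D1, D2 and D4; total service cost 15.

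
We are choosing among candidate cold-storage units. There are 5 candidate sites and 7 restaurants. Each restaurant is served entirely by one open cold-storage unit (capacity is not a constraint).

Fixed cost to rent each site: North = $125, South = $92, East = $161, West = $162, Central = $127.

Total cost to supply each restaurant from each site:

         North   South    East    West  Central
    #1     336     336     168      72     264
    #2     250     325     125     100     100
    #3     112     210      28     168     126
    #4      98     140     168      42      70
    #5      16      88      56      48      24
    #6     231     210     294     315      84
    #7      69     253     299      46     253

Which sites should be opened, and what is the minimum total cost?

Open West and Central; minimum total cost 783.

For any fixed open set, each restaurant goes to its cheapest open site; total = fixed + service.
{West, Central}: #1→West 72, #2→West 100, #3→Central 126, #4→West 42, #5→Central 24, #6→Central 84, #7→West 46. Service 494; fixed 289; total 783.
{East, West, Central}: #1→West 72, #2→West 100, #3→East 28, #4→West 42, #5→Central 24, #6→Central 84, #7→West 46. Service 396; fixed 450; total 846.
{South, West, Central}: service 494 + fixed 381 = 875
{North, South, East, West, Central}: #1→West 72, #2→West 100, #3→East 28, #4→West 42, #5→North 16, #6→Central 84, #7→West 46. Service 388; fixed 667; total 1055.
No other subset beats 783.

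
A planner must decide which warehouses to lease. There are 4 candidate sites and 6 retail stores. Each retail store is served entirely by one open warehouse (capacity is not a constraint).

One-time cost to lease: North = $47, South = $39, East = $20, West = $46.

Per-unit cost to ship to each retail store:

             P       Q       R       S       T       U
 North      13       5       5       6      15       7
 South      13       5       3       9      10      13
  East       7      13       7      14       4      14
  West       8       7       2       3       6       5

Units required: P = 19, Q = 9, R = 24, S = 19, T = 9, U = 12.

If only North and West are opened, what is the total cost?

Each retail store is assigned to its cheapest site among the open ones.
{North, West}: P→West 8·19=152, Q→North 5·9=45, R→West 2·24=48, S→West 3·19=57, T→West 6·9=54, U→West 5·12=60. Service 416; fixed 93; total 509.

Total cost: 509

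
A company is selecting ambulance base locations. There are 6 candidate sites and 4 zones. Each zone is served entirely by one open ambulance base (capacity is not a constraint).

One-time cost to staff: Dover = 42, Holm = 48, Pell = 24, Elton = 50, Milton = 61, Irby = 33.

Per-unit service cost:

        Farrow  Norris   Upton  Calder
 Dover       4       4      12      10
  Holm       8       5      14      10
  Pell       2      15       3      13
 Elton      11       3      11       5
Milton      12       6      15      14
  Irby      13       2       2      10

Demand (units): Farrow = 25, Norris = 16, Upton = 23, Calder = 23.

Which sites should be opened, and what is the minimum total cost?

Open Pell, Elton and Irby; minimum total cost 350.

For any fixed open set, each zone goes to its cheapest open site; total = fixed + service.
{Pell, Elton, Irby}: Farrow→Pell 2·25=50, Norris→Irby 2·16=32, Upton→Irby 2·23=46, Calder→Elton 5·23=115. Service 243; fixed 107; total 350.
{Pell, Elton}: service 282 + fixed 74 = 356
{Dover, Pell, Elton, Irby}: Farrow→Pell 2·25=50, Norris→Irby 2·16=32, Upton→Irby 2·23=46, Calder→Elton 5·23=115. Service 243; fixed 149; total 392.
{Dover, Holm, Pell, Elton, Milton, Irby}: service 243 + fixed 258 = 501
No other subset beats 350.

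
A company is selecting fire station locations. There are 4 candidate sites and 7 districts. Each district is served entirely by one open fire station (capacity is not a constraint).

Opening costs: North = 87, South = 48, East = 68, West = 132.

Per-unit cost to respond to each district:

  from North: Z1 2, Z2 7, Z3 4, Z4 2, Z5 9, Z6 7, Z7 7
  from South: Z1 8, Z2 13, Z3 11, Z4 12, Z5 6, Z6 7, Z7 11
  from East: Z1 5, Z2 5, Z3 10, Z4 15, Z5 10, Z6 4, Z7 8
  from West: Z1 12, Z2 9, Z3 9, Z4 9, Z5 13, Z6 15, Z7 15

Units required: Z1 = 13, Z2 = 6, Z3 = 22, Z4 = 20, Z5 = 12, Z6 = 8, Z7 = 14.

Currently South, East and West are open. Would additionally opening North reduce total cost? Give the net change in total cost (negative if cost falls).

Current service cost with {South, East, West}: 689.
Adding North: each district re-picks its cheapest; new service cost 386, saving 303.
Extra fixed cost: 87. Net change = 87 − 303 = -216.
(Totals: 937 → 721.)

Yes — net change −216 (cost falls by 216).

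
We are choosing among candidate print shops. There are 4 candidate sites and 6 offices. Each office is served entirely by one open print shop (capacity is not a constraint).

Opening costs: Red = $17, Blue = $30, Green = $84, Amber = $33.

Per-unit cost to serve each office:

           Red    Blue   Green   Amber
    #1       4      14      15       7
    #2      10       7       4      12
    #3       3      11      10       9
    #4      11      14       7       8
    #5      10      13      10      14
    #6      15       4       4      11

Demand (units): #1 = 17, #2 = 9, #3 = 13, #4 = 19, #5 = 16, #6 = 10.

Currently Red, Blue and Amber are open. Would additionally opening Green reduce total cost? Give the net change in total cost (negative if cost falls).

No — net change +38 (cost rises by 38).

Current service cost with {Red, Blue, Amber}: 522.
Adding Green: each office re-picks its cheapest; new service cost 476, saving 46.
Extra fixed cost: 84. Net change = 84 − 46 = 38.
(Totals: 602 → 640.)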